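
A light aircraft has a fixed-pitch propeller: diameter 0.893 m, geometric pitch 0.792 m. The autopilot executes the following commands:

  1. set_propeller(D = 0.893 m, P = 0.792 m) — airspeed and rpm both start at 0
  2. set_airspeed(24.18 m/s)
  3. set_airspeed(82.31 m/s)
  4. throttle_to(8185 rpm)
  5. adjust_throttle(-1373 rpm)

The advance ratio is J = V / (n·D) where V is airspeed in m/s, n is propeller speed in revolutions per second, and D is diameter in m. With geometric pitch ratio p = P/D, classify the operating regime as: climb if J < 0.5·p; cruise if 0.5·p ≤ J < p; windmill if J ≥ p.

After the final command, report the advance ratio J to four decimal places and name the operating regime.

set_propeller: D = 0.893 m, P = 0.792 m (p = P/D = 0.886898); state ← (V=0, rpm=0)
set_airspeed(24.18): V ← 24.18 m/s
set_airspeed(82.31): V ← 82.31 m/s
throttle_to(8185): rpm ← 8185
adjust_throttle(-1373): rpm ← 8185 -1373 = 6812
final state: V = 82.31 m/s, rpm = 6812 → n = rpm/60 = 113.533333 rev/s
J = V / (n·D) = 82.31 / (113.533333 × 0.893) = 0.811854
regime bands: climb J<0.4434 | cruise [0.4434, 0.8869) | windmill J≥0.8869
J = 0.8119 → cruise

J = 0.8119, regime = cruise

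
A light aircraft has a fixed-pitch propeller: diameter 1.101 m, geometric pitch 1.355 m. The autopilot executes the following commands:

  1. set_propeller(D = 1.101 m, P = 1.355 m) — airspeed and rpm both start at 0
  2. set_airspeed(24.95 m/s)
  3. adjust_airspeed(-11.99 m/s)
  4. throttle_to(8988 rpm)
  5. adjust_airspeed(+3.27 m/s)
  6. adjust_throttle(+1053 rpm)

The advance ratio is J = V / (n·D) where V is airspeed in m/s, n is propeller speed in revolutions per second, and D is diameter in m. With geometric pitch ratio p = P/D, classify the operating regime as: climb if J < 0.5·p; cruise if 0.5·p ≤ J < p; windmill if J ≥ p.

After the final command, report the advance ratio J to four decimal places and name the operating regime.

J = 0.0881, regime = climb

set_propeller: D = 1.101 m, P = 1.355 m (p = P/D = 1.230699); state ← (V=0, rpm=0)
set_airspeed(24.95): V ← 24.95 m/s
adjust_airspeed(-11.99): V ← 24.95 -11.99 = 12.96 m/s
throttle_to(8988): rpm ← 8988
adjust_airspeed(+3.27): V ← 12.96 +3.27 = 16.23 m/s
adjust_throttle(+1053): rpm ← 8988 +1053 = 10041
final state: V = 16.23 m/s, rpm = 10041 → n = rpm/60 = 167.350000 rev/s
J = V / (n·D) = 16.23 / (167.350000 × 1.101) = 0.088086
regime bands: climb J<0.6153 | cruise [0.6153, 1.2307) | windmill J≥1.2307
J = 0.0881 → climb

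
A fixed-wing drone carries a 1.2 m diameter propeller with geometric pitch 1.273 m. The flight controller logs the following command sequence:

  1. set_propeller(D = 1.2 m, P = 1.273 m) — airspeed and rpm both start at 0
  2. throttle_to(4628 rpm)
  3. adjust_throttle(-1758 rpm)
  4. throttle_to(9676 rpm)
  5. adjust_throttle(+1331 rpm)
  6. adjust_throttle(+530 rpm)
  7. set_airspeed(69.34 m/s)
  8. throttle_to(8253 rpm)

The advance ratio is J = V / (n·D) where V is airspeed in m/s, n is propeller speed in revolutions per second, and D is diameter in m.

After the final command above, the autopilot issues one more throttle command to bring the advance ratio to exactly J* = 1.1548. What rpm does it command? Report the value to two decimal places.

set_propeller: D = 1.2 m, P = 1.273 m (p = P/D = 1.060833); state ← (V=0, rpm=0)
throttle_to(4628): rpm ← 4628
adjust_throttle(-1758): rpm ← 4628 -1758 = 2870
throttle_to(9676): rpm ← 9676
adjust_throttle(+1331): rpm ← 9676 +1331 = 11007
adjust_throttle(+530): rpm ← 11007 +530 = 11537
set_airspeed(69.34): V ← 69.34 m/s
throttle_to(8253): rpm ← 8253
final state: V = 69.34 m/s, rpm = 8253 → n = rpm/60 = 137.550000 rev/s
target J* = 1.1548; solve J* = V/(n·D) for n: n = V/(J*·D) = 69.34/(1.1548 × 1.2) = 50.037525 rev/s
rpm = 60·n = 3002.251472

rpm = 3002.25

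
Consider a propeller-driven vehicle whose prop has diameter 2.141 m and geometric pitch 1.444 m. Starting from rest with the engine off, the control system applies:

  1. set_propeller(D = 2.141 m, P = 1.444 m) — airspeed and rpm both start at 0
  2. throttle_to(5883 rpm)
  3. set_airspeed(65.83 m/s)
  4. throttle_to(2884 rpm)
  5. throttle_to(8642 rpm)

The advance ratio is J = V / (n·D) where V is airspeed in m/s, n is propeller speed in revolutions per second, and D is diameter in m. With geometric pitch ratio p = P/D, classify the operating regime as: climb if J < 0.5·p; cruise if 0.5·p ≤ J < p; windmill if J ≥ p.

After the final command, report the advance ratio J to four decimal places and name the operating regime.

set_propeller: D = 2.141 m, P = 1.444 m (p = P/D = 0.674451); state ← (V=0, rpm=0)
throttle_to(5883): rpm ← 5883
set_airspeed(65.83): V ← 65.83 m/s
throttle_to(2884): rpm ← 2884
throttle_to(8642): rpm ← 8642
final state: V = 65.83 m/s, rpm = 8642 → n = rpm/60 = 144.033333 rev/s
J = V / (n·D) = 65.83 / (144.033333 × 2.141) = 0.213474
regime bands: climb J<0.3372 | cruise [0.3372, 0.6745) | windmill J≥0.6745
J = 0.2135 → climb

J = 0.2135, regime = climb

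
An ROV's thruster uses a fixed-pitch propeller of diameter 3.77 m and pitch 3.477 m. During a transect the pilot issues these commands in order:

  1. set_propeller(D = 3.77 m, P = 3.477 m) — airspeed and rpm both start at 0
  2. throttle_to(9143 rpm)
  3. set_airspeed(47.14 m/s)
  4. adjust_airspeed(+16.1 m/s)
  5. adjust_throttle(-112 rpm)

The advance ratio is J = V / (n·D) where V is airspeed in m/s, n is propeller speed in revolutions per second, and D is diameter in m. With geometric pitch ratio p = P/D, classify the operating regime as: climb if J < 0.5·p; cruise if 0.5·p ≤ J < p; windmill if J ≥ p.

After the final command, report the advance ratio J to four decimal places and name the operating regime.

set_propeller: D = 3.77 m, P = 3.477 m (p = P/D = 0.922281); state ← (V=0, rpm=0)
throttle_to(9143): rpm ← 9143
set_airspeed(47.14): V ← 47.14 m/s
adjust_airspeed(+16.1): V ← 47.14 +16.1 = 63.24 m/s
adjust_throttle(-112): rpm ← 9143 -112 = 9031
final state: V = 63.24 m/s, rpm = 9031 → n = rpm/60 = 150.516667 rev/s
J = V / (n·D) = 63.24 / (150.516667 × 3.77) = 0.111446
regime bands: climb J<0.4611 | cruise [0.4611, 0.9223) | windmill J≥0.9223
J = 0.1114 → climb

J = 0.1114, regime = climb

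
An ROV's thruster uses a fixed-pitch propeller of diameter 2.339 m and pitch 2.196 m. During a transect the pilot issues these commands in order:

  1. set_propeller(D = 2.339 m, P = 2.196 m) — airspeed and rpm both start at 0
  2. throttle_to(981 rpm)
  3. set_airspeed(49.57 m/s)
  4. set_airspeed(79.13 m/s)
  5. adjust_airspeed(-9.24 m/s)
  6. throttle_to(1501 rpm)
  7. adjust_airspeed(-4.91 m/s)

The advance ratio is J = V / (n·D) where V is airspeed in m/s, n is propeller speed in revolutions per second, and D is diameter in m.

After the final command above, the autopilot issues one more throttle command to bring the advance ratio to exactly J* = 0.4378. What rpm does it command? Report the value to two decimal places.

set_propeller: D = 2.339 m, P = 2.196 m (p = P/D = 0.938863); state ← (V=0, rpm=0)
throttle_to(981): rpm ← 981
set_airspeed(49.57): V ← 49.57 m/s
set_airspeed(79.13): V ← 79.13 m/s
adjust_airspeed(-9.24): V ← 79.13 -9.24 = 69.89 m/s
throttle_to(1501): rpm ← 1501
adjust_airspeed(-4.91): V ← 69.89 -4.91 = 64.98 m/s
final state: V = 64.98 m/s, rpm = 1501 → n = rpm/60 = 25.016667 rev/s
target J* = 0.4378; solve J* = V/(n·D) for n: n = V/(J*·D) = 64.98/(0.4378 × 2.339) = 63.456151 rev/s
rpm = 60·n = 3807.369077

rpm = 3807.37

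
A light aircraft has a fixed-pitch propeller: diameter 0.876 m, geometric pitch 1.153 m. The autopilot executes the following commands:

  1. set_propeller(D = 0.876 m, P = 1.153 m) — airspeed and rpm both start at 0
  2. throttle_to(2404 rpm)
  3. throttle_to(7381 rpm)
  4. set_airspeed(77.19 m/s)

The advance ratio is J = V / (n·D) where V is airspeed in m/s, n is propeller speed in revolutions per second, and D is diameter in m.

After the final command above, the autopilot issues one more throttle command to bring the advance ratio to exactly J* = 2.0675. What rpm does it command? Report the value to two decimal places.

rpm = 2557.19

set_propeller: D = 0.876 m, P = 1.153 m (p = P/D = 1.316210); state ← (V=0, rpm=0)
throttle_to(2404): rpm ← 2404
throttle_to(7381): rpm ← 7381
set_airspeed(77.19): V ← 77.19 m/s
final state: V = 77.19 m/s, rpm = 7381 → n = rpm/60 = 123.016667 rev/s
target J* = 2.0675; solve J* = V/(n·D) for n: n = V/(J*·D) = 77.19/(2.0675 × 0.876) = 42.619801 rev/s
rpm = 60·n = 2557.188054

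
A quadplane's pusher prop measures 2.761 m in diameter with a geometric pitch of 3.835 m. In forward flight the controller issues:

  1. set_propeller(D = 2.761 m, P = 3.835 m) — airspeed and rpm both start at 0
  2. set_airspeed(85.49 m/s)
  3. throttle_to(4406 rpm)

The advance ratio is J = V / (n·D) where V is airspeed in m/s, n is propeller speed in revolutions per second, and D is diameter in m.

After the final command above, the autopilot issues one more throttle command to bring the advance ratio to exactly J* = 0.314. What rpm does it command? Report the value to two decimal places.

set_propeller: D = 2.761 m, P = 3.835 m (p = P/D = 1.388989); state ← (V=0, rpm=0)
set_airspeed(85.49): V ← 85.49 m/s
throttle_to(4406): rpm ← 4406
final state: V = 85.49 m/s, rpm = 4406 → n = rpm/60 = 73.433333 rev/s
target J* = 0.314; solve J* = V/(n·D) for n: n = V/(J*·D) = 85.49/(0.314 × 2.761) = 98.609615 rev/s
rpm = 60·n = 5916.576889

rpm = 5916.58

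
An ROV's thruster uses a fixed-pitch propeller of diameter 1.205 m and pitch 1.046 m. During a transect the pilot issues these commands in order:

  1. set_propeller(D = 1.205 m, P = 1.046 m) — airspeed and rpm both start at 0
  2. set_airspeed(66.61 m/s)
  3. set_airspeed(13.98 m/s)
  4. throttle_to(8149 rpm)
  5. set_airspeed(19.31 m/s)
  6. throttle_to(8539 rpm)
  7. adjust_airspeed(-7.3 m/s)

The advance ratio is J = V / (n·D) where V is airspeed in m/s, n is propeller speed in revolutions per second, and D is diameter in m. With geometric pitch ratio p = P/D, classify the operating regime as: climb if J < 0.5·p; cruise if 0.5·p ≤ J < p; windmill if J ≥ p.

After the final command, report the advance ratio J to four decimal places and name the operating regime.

J = 0.0700, regime = climb

set_propeller: D = 1.205 m, P = 1.046 m (p = P/D = 0.868050); state ← (V=0, rpm=0)
set_airspeed(66.61): V ← 66.61 m/s
set_airspeed(13.98): V ← 13.98 m/s
throttle_to(8149): rpm ← 8149
set_airspeed(19.31): V ← 19.31 m/s
throttle_to(8539): rpm ← 8539
adjust_airspeed(-7.3): V ← 19.31 -7.3 = 12.01 m/s
final state: V = 12.01 m/s, rpm = 8539 → n = rpm/60 = 142.316667 rev/s
J = V / (n·D) = 12.01 / (142.316667 × 1.205) = 0.070033
regime bands: climb J<0.4340 | cruise [0.4340, 0.8680) | windmill J≥0.8680
J = 0.0700 → climb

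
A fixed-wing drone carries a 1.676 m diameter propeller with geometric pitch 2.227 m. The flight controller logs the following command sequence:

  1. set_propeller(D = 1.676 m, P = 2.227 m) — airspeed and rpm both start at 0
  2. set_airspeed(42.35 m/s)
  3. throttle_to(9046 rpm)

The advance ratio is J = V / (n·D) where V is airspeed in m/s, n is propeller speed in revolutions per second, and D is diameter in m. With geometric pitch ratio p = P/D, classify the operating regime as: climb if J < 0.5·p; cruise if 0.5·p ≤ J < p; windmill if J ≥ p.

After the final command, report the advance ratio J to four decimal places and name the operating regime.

set_propeller: D = 1.676 m, P = 2.227 m (p = P/D = 1.328759); state ← (V=0, rpm=0)
set_airspeed(42.35): V ← 42.35 m/s
throttle_to(9046): rpm ← 9046
final state: V = 42.35 m/s, rpm = 9046 → n = rpm/60 = 150.766667 rev/s
J = V / (n·D) = 42.35 / (150.766667 × 1.676) = 0.167600
regime bands: climb J<0.6644 | cruise [0.6644, 1.3288) | windmill J≥1.3288
J = 0.1676 → climb

J = 0.1676, regime = climb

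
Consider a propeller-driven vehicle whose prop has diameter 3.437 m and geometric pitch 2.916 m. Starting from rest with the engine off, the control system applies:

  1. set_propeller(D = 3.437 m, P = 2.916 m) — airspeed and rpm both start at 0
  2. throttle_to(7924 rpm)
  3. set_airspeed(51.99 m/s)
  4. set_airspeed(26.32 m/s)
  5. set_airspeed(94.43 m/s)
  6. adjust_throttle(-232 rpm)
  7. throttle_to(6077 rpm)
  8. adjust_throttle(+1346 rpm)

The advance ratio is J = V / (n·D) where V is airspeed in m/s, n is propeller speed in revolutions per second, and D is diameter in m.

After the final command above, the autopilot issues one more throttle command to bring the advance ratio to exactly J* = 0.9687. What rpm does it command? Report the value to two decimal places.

set_propeller: D = 3.437 m, P = 2.916 m (p = P/D = 0.848414); state ← (V=0, rpm=0)
throttle_to(7924): rpm ← 7924
set_airspeed(51.99): V ← 51.99 m/s
set_airspeed(26.32): V ← 26.32 m/s
set_airspeed(94.43): V ← 94.43 m/s
adjust_throttle(-232): rpm ← 7924 -232 = 7692
throttle_to(6077): rpm ← 6077
adjust_throttle(+1346): rpm ← 6077 +1346 = 7423
final state: V = 94.43 m/s, rpm = 7423 → n = rpm/60 = 123.716667 rev/s
target J* = 0.9687; solve J* = V/(n·D) for n: n = V/(J*·D) = 94.43/(0.9687 × 3.437) = 28.362281 rev/s
rpm = 60·n = 1701.736869

rpm = 1701.74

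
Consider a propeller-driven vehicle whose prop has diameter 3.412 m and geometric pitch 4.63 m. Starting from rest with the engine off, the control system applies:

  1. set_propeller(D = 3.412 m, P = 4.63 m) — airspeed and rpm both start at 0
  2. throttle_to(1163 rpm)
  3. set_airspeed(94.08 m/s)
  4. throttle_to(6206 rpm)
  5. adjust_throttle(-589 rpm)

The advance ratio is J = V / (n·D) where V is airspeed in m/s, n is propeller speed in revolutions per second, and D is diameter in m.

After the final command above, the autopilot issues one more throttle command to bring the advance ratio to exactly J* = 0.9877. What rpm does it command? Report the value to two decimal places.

set_propeller: D = 3.412 m, P = 4.63 m (p = P/D = 1.356975); state ← (V=0, rpm=0)
throttle_to(1163): rpm ← 1163
set_airspeed(94.08): V ← 94.08 m/s
throttle_to(6206): rpm ← 6206
adjust_throttle(-589): rpm ← 6206 -589 = 5617
final state: V = 94.08 m/s, rpm = 5617 → n = rpm/60 = 93.616667 rev/s
target J* = 0.9877; solve J* = V/(n·D) for n: n = V/(J*·D) = 94.08/(0.9877 × 3.412) = 27.916646 rev/s
rpm = 60·n = 1674.998733

rpm = 1675.00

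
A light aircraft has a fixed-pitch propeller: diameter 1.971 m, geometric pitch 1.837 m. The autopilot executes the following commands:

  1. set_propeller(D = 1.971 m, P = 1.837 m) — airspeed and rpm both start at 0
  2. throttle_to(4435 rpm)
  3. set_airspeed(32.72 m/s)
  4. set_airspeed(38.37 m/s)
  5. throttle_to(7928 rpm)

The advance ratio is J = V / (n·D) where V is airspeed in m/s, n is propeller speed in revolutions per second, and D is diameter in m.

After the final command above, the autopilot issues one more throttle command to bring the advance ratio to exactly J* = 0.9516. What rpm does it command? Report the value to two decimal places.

set_propeller: D = 1.971 m, P = 1.837 m (p = P/D = 0.932014); state ← (V=0, rpm=0)
throttle_to(4435): rpm ← 4435
set_airspeed(32.72): V ← 32.72 m/s
set_airspeed(38.37): V ← 38.37 m/s
throttle_to(7928): rpm ← 7928
final state: V = 38.37 m/s, rpm = 7928 → n = rpm/60 = 132.133333 rev/s
target J* = 0.9516; solve J* = V/(n·D) for n: n = V/(J*·D) = 38.37/(0.9516 × 1.971) = 20.457414 rev/s
rpm = 60·n = 1227.444861

rpm = 1227.44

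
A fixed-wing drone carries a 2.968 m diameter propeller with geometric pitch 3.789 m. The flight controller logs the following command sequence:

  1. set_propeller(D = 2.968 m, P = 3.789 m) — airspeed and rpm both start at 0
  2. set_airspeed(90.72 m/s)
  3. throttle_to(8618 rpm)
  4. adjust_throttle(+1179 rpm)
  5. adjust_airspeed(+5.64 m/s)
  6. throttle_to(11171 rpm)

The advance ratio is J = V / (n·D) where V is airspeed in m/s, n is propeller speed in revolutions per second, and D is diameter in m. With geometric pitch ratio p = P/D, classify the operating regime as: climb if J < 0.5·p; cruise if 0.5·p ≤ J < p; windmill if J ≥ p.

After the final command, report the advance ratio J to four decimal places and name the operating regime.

J = 0.1744, regime = climb

set_propeller: D = 2.968 m, P = 3.789 m (p = P/D = 1.276617); state ← (V=0, rpm=0)
set_airspeed(90.72): V ← 90.72 m/s
throttle_to(8618): rpm ← 8618
adjust_throttle(+1179): rpm ← 8618 +1179 = 9797
adjust_airspeed(+5.64): V ← 90.72 +5.64 = 96.36 m/s
throttle_to(11171): rpm ← 11171
final state: V = 96.36 m/s, rpm = 11171 → n = rpm/60 = 186.183333 rev/s
J = V / (n·D) = 96.36 / (186.183333 × 2.968) = 0.174378
regime bands: climb J<0.6383 | cruise [0.6383, 1.2766) | windmill J≥1.2766
J = 0.1744 → climb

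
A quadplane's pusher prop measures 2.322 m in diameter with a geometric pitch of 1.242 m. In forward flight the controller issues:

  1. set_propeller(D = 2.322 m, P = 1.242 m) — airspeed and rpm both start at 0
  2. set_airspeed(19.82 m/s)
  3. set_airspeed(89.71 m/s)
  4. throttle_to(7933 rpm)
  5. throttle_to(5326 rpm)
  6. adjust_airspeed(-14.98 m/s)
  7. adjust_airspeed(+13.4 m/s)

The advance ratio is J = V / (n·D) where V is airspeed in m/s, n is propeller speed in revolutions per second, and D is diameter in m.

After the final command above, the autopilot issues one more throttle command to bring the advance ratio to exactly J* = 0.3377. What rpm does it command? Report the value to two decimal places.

set_propeller: D = 2.322 m, P = 1.242 m (p = P/D = 0.534884); state ← (V=0, rpm=0)
set_airspeed(19.82): V ← 19.82 m/s
set_airspeed(89.71): V ← 89.71 m/s
throttle_to(7933): rpm ← 7933
throttle_to(5326): rpm ← 5326
adjust_airspeed(-14.98): V ← 89.71 -14.98 = 74.73 m/s
adjust_airspeed(+13.4): V ← 74.73 +13.4 = 88.13 m/s
final state: V = 88.13 m/s, rpm = 5326 → n = rpm/60 = 88.766667 rev/s
target J* = 0.3377; solve J* = V/(n·D) for n: n = V/(J*·D) = 88.13/(0.3377 × 2.322) = 112.390731 rev/s
rpm = 60·n = 6743.443832

rpm = 6743.44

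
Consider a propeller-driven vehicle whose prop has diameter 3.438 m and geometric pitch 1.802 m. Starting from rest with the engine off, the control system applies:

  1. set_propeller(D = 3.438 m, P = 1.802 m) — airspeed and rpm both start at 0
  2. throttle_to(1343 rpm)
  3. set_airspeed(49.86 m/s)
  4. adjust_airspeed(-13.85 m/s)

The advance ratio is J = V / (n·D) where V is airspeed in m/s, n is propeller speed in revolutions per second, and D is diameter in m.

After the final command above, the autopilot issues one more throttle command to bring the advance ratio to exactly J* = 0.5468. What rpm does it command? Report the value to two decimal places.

set_propeller: D = 3.438 m, P = 1.802 m (p = P/D = 0.524142); state ← (V=0, rpm=0)
throttle_to(1343): rpm ← 1343
set_airspeed(49.86): V ← 49.86 m/s
adjust_airspeed(-13.85): V ← 49.86 -13.85 = 36.01 m/s
final state: V = 36.01 m/s, rpm = 1343 → n = rpm/60 = 22.383333 rev/s
target J* = 0.5468; solve J* = V/(n·D) for n: n = V/(J*·D) = 36.01/(0.5468 × 3.438) = 19.155291 rev/s
rpm = 60·n = 1149.317431

rpm = 1149.32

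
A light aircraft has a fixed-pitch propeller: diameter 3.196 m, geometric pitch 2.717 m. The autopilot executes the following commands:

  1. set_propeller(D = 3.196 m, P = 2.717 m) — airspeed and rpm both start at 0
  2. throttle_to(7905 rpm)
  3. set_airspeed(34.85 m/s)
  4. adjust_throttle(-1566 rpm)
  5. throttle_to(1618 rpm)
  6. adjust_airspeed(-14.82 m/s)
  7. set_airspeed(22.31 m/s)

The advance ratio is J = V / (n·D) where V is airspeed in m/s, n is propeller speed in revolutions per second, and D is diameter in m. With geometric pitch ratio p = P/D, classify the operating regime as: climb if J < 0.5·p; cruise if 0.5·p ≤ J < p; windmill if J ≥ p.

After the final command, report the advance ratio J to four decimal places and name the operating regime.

J = 0.2589, regime = climb

set_propeller: D = 3.196 m, P = 2.717 m (p = P/D = 0.850125); state ← (V=0, rpm=0)
throttle_to(7905): rpm ← 7905
set_airspeed(34.85): V ← 34.85 m/s
adjust_throttle(-1566): rpm ← 7905 -1566 = 6339
throttle_to(1618): rpm ← 1618
adjust_airspeed(-14.82): V ← 34.85 -14.82 = 20.03 m/s
set_airspeed(22.31): V ← 22.31 m/s
final state: V = 22.31 m/s, rpm = 1618 → n = rpm/60 = 26.966667 rev/s
J = V / (n·D) = 22.31 / (26.966667 × 3.196) = 0.258860
regime bands: climb J<0.4251 | cruise [0.4251, 0.8501) | windmill J≥0.8501
J = 0.2589 → climb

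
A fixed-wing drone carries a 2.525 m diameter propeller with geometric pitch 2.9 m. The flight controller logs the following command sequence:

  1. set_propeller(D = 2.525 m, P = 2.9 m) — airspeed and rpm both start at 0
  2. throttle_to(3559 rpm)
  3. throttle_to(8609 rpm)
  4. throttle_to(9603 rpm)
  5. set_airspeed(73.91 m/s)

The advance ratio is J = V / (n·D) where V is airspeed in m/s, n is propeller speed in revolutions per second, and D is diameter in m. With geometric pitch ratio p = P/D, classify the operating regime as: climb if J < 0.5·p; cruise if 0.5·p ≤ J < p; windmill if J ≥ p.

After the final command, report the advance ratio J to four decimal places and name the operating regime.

set_propeller: D = 2.525 m, P = 2.9 m (p = P/D = 1.148515); state ← (V=0, rpm=0)
throttle_to(3559): rpm ← 3559
throttle_to(8609): rpm ← 8609
throttle_to(9603): rpm ← 9603
set_airspeed(73.91): V ← 73.91 m/s
final state: V = 73.91 m/s, rpm = 9603 → n = rpm/60 = 160.050000 rev/s
J = V / (n·D) = 73.91 / (160.050000 × 2.525) = 0.182888
regime bands: climb J<0.5743 | cruise [0.5743, 1.1485) | windmill J≥1.1485
J = 0.1829 → climb

J = 0.1829, regime = climb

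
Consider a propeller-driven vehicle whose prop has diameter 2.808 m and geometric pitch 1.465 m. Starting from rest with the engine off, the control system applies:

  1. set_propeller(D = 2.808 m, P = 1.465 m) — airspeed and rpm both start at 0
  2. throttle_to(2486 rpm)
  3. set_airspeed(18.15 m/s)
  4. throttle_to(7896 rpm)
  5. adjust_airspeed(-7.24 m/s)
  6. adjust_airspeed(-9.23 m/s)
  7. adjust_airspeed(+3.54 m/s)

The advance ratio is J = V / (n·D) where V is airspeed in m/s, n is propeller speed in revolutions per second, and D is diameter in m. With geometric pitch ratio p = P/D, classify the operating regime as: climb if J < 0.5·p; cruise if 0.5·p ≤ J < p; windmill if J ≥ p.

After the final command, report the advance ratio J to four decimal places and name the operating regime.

set_propeller: D = 2.808 m, P = 1.465 m (p = P/D = 0.521724); state ← (V=0, rpm=0)
throttle_to(2486): rpm ← 2486
set_airspeed(18.15): V ← 18.15 m/s
throttle_to(7896): rpm ← 7896
adjust_airspeed(-7.24): V ← 18.15 -7.24 = 10.91 m/s
adjust_airspeed(-9.23): V ← 10.91 -9.23 = 1.68 m/s
adjust_airspeed(+3.54): V ← 1.68 +3.54 = 5.22 m/s
final state: V = 5.22 m/s, rpm = 7896 → n = rpm/60 = 131.600000 rev/s
J = V / (n·D) = 5.22 / (131.600000 × 2.808) = 0.014126
regime bands: climb J<0.2609 | cruise [0.2609, 0.5217) | windmill J≥0.5217
J = 0.0141 → climb

J = 0.0141, regime = climb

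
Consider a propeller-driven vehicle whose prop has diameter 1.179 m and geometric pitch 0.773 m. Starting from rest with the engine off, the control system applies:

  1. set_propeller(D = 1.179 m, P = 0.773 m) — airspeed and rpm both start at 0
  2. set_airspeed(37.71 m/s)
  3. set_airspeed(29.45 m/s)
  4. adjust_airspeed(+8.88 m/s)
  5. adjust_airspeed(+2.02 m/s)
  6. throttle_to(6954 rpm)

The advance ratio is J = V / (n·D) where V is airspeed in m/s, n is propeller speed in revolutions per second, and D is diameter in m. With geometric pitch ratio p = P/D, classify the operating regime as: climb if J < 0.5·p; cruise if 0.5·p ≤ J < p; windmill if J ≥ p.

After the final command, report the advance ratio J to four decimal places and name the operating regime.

set_propeller: D = 1.179 m, P = 0.773 m (p = P/D = 0.655640); state ← (V=0, rpm=0)
set_airspeed(37.71): V ← 37.71 m/s
set_airspeed(29.45): V ← 29.45 m/s
adjust_airspeed(+8.88): V ← 29.45 +8.88 = 38.33 m/s
adjust_airspeed(+2.02): V ← 38.33 +2.02 = 40.35 m/s
throttle_to(6954): rpm ← 6954
final state: V = 40.35 m/s, rpm = 6954 → n = rpm/60 = 115.900000 rev/s
J = V / (n·D) = 40.35 / (115.900000 × 1.179) = 0.295288
regime bands: climb J<0.3278 | cruise [0.3278, 0.6556) | windmill J≥0.6556
J = 0.2953 → climb

J = 0.2953, regime = climb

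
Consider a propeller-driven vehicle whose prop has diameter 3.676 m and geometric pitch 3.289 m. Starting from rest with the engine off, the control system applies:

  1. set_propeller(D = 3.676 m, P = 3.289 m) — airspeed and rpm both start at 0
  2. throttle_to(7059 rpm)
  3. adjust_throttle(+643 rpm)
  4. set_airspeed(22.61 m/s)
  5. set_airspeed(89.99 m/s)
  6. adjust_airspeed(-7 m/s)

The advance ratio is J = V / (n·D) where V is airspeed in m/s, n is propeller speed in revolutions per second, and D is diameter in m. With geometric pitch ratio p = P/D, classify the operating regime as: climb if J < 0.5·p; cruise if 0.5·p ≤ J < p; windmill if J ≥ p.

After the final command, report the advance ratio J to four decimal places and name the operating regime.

J = 0.1759, regime = climb

set_propeller: D = 3.676 m, P = 3.289 m (p = P/D = 0.894723); state ← (V=0, rpm=0)
throttle_to(7059): rpm ← 7059
adjust_throttle(+643): rpm ← 7059 +643 = 7702
set_airspeed(22.61): V ← 22.61 m/s
set_airspeed(89.99): V ← 89.99 m/s
adjust_airspeed(-7): V ← 89.99 -7 = 82.99 m/s
final state: V = 82.99 m/s, rpm = 7702 → n = rpm/60 = 128.366667 rev/s
J = V / (n·D) = 82.99 / (128.366667 × 3.676) = 0.175873
regime bands: climb J<0.4474 | cruise [0.4474, 0.8947) | windmill J≥0.8947
J = 0.1759 → climb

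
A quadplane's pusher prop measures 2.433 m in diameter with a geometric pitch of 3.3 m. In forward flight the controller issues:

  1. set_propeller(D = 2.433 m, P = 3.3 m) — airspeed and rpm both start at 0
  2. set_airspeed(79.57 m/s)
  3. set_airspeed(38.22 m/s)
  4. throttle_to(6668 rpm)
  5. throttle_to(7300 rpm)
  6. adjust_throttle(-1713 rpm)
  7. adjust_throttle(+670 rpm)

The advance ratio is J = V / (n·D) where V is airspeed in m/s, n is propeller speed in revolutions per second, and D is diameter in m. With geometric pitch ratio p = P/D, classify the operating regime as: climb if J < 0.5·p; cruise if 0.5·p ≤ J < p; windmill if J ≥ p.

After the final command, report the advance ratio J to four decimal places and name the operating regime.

J = 0.1506, regime = climb

set_propeller: D = 2.433 m, P = 3.3 m (p = P/D = 1.356350); state ← (V=0, rpm=0)
set_airspeed(79.57): V ← 79.57 m/s
set_airspeed(38.22): V ← 38.22 m/s
throttle_to(6668): rpm ← 6668
throttle_to(7300): rpm ← 7300
adjust_throttle(-1713): rpm ← 7300 -1713 = 5587
adjust_throttle(+670): rpm ← 5587 +670 = 6257
final state: V = 38.22 m/s, rpm = 6257 → n = rpm/60 = 104.283333 rev/s
J = V / (n·D) = 38.22 / (104.283333 × 2.433) = 0.150638
regime bands: climb J<0.6782 | cruise [0.6782, 1.3564) | windmill J≥1.3564
J = 0.1506 → climb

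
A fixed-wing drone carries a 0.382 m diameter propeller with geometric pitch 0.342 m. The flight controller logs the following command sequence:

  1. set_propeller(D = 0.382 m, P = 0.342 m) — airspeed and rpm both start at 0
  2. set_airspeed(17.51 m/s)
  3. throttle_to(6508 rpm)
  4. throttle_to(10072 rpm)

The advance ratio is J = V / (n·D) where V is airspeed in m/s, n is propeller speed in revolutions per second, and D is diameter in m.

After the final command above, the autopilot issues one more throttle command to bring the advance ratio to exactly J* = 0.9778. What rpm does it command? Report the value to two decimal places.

set_propeller: D = 0.382 m, P = 0.342 m (p = P/D = 0.895288); state ← (V=0, rpm=0)
set_airspeed(17.51): V ← 17.51 m/s
throttle_to(6508): rpm ← 6508
throttle_to(10072): rpm ← 10072
final state: V = 17.51 m/s, rpm = 10072 → n = rpm/60 = 167.866667 rev/s
target J* = 0.9778; solve J* = V/(n·D) for n: n = V/(J*·D) = 17.51/(0.9778 × 0.382) = 46.878397 rev/s
rpm = 60·n = 2812.703805

rpm = 2812.70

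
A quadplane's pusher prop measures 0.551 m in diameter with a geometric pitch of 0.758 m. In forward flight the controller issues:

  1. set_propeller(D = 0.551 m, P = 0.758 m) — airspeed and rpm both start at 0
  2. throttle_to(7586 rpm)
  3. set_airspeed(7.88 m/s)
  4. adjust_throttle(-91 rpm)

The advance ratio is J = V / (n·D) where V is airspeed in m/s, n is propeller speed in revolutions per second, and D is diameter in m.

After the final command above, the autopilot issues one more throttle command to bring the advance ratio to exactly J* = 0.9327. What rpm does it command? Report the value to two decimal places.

rpm = 919.99

set_propeller: D = 0.551 m, P = 0.758 m (p = P/D = 1.375681); state ← (V=0, rpm=0)
throttle_to(7586): rpm ← 7586
set_airspeed(7.88): V ← 7.88 m/s
adjust_throttle(-91): rpm ← 7586 -91 = 7495
final state: V = 7.88 m/s, rpm = 7495 → n = rpm/60 = 124.916667 rev/s
target J* = 0.9327; solve J* = V/(n·D) for n: n = V/(J*·D) = 7.88/(0.9327 × 0.551) = 15.333194 rev/s
rpm = 60·n = 919.991664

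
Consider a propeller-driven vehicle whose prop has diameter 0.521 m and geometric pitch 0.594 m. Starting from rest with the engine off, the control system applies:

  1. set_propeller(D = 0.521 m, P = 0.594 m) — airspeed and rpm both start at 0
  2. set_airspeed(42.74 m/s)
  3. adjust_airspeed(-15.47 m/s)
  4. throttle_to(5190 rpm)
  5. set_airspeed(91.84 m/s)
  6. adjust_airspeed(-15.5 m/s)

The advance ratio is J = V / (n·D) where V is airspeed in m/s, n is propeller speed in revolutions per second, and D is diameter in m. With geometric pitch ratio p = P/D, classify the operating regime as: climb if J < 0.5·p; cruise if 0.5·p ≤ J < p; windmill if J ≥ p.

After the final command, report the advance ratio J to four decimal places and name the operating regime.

J = 1.6939, regime = windmill

set_propeller: D = 0.521 m, P = 0.594 m (p = P/D = 1.140115); state ← (V=0, rpm=0)
set_airspeed(42.74): V ← 42.74 m/s
adjust_airspeed(-15.47): V ← 42.74 -15.47 = 27.27 m/s
throttle_to(5190): rpm ← 5190
set_airspeed(91.84): V ← 91.84 m/s
adjust_airspeed(-15.5): V ← 91.84 -15.5 = 76.34 m/s
final state: V = 76.34 m/s, rpm = 5190 → n = rpm/60 = 86.500000 rev/s
J = V / (n·D) = 76.34 / (86.500000 × 0.521) = 1.693941
regime bands: climb J<0.5701 | cruise [0.5701, 1.1401) | windmill J≥1.1401
J = 1.6939 → windmill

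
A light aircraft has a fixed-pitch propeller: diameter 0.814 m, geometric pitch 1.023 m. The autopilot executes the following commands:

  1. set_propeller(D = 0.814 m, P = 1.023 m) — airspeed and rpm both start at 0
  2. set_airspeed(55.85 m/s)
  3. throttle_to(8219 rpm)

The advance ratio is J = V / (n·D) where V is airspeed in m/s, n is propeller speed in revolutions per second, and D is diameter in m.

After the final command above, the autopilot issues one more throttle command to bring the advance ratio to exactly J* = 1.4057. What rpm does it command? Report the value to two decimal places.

set_propeller: D = 0.814 m, P = 1.023 m (p = P/D = 1.256757); state ← (V=0, rpm=0)
set_airspeed(55.85): V ← 55.85 m/s
throttle_to(8219): rpm ← 8219
final state: V = 55.85 m/s, rpm = 8219 → n = rpm/60 = 136.983333 rev/s
target J* = 1.4057; solve J* = V/(n·D) for n: n = V/(J*·D) = 55.85/(1.4057 × 0.814) = 48.809699 rev/s
rpm = 60·n = 2928.581928

rpm = 2928.58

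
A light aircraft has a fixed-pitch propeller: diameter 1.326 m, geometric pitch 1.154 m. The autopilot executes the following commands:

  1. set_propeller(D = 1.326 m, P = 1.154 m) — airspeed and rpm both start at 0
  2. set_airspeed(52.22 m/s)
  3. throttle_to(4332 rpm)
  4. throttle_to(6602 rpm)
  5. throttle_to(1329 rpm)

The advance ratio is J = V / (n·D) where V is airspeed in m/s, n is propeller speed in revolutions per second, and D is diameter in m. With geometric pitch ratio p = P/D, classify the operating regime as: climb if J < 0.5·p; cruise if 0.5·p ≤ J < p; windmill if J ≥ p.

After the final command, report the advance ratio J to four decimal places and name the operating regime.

set_propeller: D = 1.326 m, P = 1.154 m (p = P/D = 0.870287); state ← (V=0, rpm=0)
set_airspeed(52.22): V ← 52.22 m/s
throttle_to(4332): rpm ← 4332
throttle_to(6602): rpm ← 6602
throttle_to(1329): rpm ← 1329
final state: V = 52.22 m/s, rpm = 1329 → n = rpm/60 = 22.150000 rev/s
J = V / (n·D) = 52.22 / (22.150000 × 1.326) = 1.777950
regime bands: climb J<0.4351 | cruise [0.4351, 0.8703) | windmill J≥0.8703
J = 1.7780 → windmill

J = 1.7780, regime = windmill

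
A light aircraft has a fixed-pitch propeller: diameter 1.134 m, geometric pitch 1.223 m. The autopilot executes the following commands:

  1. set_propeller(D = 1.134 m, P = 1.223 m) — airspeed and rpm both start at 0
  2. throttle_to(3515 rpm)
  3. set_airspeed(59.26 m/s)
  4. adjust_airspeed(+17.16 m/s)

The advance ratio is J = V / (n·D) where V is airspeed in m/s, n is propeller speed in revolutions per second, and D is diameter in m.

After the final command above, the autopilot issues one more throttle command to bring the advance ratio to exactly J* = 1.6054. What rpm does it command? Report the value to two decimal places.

set_propeller: D = 1.134 m, P = 1.223 m (p = P/D = 1.078483); state ← (V=0, rpm=0)
throttle_to(3515): rpm ← 3515
set_airspeed(59.26): V ← 59.26 m/s
adjust_airspeed(+17.16): V ← 59.26 +17.16 = 76.42 m/s
final state: V = 76.42 m/s, rpm = 3515 → n = rpm/60 = 58.583333 rev/s
target J* = 1.6054; solve J* = V/(n·D) for n: n = V/(J*·D) = 76.42/(1.6054 × 1.134) = 41.976935 rev/s
rpm = 60·n = 2518.616073

rpm = 2518.62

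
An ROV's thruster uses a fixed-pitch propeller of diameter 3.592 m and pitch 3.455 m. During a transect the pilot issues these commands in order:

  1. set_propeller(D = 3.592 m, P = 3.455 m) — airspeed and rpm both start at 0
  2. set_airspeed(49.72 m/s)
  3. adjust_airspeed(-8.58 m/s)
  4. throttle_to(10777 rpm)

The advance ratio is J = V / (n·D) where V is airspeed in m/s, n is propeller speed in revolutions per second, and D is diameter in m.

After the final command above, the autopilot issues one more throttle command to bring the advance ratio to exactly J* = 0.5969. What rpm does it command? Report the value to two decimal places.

set_propeller: D = 3.592 m, P = 3.455 m (p = P/D = 0.961860); state ← (V=0, rpm=0)
set_airspeed(49.72): V ← 49.72 m/s
adjust_airspeed(-8.58): V ← 49.72 -8.58 = 41.14 m/s
throttle_to(10777): rpm ← 10777
final state: V = 41.14 m/s, rpm = 10777 → n = rpm/60 = 179.616667 rev/s
target J* = 0.5969; solve J* = V/(n·D) for n: n = V/(J*·D) = 41.14/(0.5969 × 3.592) = 19.187853 rev/s
rpm = 60·n = 1151.271174

rpm = 1151.27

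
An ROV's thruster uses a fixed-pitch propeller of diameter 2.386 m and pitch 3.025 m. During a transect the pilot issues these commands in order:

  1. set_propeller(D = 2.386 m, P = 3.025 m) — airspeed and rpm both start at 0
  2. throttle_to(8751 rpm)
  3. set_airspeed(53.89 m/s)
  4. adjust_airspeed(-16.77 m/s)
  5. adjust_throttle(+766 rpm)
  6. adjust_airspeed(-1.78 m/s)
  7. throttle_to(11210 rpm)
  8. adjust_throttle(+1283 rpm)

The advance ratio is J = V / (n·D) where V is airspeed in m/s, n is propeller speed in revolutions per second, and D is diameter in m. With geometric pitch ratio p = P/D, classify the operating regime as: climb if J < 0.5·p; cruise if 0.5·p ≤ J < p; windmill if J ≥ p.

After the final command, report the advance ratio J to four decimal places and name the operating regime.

set_propeller: D = 2.386 m, P = 3.025 m (p = P/D = 1.267812); state ← (V=0, rpm=0)
throttle_to(8751): rpm ← 8751
set_airspeed(53.89): V ← 53.89 m/s
adjust_airspeed(-16.77): V ← 53.89 -16.77 = 37.12 m/s
adjust_throttle(+766): rpm ← 8751 +766 = 9517
adjust_airspeed(-1.78): V ← 37.12 -1.78 = 35.34 m/s
throttle_to(11210): rpm ← 11210
adjust_throttle(+1283): rpm ← 11210 +1283 = 12493
final state: V = 35.34 m/s, rpm = 12493 → n = rpm/60 = 208.216667 rev/s
J = V / (n·D) = 35.34 / (208.216667 × 2.386) = 0.071135
regime bands: climb J<0.6339 | cruise [0.6339, 1.2678) | windmill J≥1.2678
J = 0.0711 → climb

J = 0.0711, regime = climb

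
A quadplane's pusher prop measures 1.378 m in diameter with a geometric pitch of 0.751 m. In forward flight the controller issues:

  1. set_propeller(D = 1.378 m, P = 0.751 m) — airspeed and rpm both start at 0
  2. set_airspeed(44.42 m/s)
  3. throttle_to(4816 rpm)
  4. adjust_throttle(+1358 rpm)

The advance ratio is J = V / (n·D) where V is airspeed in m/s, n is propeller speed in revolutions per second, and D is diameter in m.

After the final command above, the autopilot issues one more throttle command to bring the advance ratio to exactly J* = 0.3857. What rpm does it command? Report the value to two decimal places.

rpm = 5014.54

set_propeller: D = 1.378 m, P = 0.751 m (p = P/D = 0.544993); state ← (V=0, rpm=0)
set_airspeed(44.42): V ← 44.42 m/s
throttle_to(4816): rpm ← 4816
adjust_throttle(+1358): rpm ← 4816 +1358 = 6174
final state: V = 44.42 m/s, rpm = 6174 → n = rpm/60 = 102.900000 rev/s
target J* = 0.3857; solve J* = V/(n·D) for n: n = V/(J*·D) = 44.42/(0.3857 × 1.378) = 83.575637 rev/s
rpm = 60·n = 5014.538247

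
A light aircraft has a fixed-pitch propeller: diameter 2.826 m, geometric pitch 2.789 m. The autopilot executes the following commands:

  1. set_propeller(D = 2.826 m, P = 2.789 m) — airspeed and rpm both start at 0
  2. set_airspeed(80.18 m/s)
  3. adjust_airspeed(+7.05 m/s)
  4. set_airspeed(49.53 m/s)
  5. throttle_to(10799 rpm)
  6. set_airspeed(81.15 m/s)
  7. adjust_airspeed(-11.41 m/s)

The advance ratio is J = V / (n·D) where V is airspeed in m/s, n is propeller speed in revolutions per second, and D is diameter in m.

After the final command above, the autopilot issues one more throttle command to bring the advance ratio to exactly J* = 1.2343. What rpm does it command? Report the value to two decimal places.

set_propeller: D = 2.826 m, P = 2.789 m (p = P/D = 0.986907); state ← (V=0, rpm=0)
set_airspeed(80.18): V ← 80.18 m/s
adjust_airspeed(+7.05): V ← 80.18 +7.05 = 87.23 m/s
set_airspeed(49.53): V ← 49.53 m/s
throttle_to(10799): rpm ← 10799
set_airspeed(81.15): V ← 81.15 m/s
adjust_airspeed(-11.41): V ← 81.15 -11.41 = 69.74 m/s
final state: V = 69.74 m/s, rpm = 10799 → n = rpm/60 = 179.983333 rev/s
target J* = 1.2343; solve J* = V/(n·D) for n: n = V/(J*·D) = 69.74/(1.2343 × 2.826) = 19.993511 rev/s
rpm = 60·n = 1199.610634

rpm = 1199.61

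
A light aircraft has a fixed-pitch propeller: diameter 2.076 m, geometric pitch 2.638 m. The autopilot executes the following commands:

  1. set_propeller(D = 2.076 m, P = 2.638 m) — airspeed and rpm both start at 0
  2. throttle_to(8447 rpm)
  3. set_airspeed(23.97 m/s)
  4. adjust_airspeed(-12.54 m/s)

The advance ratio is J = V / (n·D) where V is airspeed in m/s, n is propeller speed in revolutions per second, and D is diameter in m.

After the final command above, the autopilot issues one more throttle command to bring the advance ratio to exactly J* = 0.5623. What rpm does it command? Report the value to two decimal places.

set_propeller: D = 2.076 m, P = 2.638 m (p = P/D = 1.270713); state ← (V=0, rpm=0)
throttle_to(8447): rpm ← 8447
set_airspeed(23.97): V ← 23.97 m/s
adjust_airspeed(-12.54): V ← 23.97 -12.54 = 11.43 m/s
final state: V = 11.43 m/s, rpm = 8447 → n = rpm/60 = 140.783333 rev/s
target J* = 0.5623; solve J* = V/(n·D) for n: n = V/(J*·D) = 11.43/(0.5623 × 2.076) = 9.791535 rev/s
rpm = 60·n = 587.492123

rpm = 587.49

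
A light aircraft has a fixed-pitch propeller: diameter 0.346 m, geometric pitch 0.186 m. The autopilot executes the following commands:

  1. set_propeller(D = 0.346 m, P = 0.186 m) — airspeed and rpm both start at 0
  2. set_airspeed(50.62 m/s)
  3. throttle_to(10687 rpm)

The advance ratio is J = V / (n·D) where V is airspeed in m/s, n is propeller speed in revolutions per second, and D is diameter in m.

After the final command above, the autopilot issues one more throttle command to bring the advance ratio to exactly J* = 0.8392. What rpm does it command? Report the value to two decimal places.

set_propeller: D = 0.346 m, P = 0.186 m (p = P/D = 0.537572); state ← (V=0, rpm=0)
set_airspeed(50.62): V ← 50.62 m/s
throttle_to(10687): rpm ← 10687
final state: V = 50.62 m/s, rpm = 10687 → n = rpm/60 = 178.116667 rev/s
target J* = 0.8392; solve J* = V/(n·D) for n: n = V/(J*·D) = 50.62/(0.8392 × 0.346) = 174.333387 rev/s
rpm = 60·n = 10460.003196

rpm = 10460.00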